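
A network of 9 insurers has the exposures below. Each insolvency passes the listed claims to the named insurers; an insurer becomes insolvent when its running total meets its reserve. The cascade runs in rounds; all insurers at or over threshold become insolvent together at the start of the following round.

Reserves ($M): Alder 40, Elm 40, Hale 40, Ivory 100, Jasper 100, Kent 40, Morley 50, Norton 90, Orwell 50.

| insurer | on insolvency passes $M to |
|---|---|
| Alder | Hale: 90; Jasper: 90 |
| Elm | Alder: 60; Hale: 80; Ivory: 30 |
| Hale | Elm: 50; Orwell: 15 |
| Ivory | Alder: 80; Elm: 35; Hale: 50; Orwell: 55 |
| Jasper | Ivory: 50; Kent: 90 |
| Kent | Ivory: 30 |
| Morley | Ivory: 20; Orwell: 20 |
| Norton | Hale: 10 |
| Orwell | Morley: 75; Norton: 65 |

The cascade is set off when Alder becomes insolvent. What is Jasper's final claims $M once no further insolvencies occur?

Round 1 — Alder becomes insolvent (initial).
  Hale: +90 → 90 ≥ 40
  Jasper: +90 → 90 < 100
Round 2 — Hale becomes insolvent.
  Elm: +50 → 50 ≥ 40
  Orwell: +15 → 15 < 50
Round 3 — Elm becomes insolvent.
  Ivory: +30 → 30 < 100
No further insolvencies.

90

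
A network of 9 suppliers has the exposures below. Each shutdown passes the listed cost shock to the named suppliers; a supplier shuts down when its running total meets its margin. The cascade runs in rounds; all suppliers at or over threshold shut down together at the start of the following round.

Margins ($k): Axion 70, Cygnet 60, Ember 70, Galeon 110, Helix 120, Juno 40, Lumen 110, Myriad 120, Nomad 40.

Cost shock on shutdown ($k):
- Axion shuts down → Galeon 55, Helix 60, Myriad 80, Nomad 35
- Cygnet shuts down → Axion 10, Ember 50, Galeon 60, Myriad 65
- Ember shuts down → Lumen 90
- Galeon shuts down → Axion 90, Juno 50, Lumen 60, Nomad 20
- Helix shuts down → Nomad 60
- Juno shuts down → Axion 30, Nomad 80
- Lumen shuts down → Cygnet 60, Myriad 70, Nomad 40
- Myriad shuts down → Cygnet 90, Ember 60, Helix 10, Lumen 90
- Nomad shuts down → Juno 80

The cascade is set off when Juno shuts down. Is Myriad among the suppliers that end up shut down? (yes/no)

Round 1 — Juno shuts down (initial).
  Axion: +30 → 30 < 70
  Nomad: +80 → 80 ≥ 40
Round 2 — Nomad shuts down.
No further shutdowns.

no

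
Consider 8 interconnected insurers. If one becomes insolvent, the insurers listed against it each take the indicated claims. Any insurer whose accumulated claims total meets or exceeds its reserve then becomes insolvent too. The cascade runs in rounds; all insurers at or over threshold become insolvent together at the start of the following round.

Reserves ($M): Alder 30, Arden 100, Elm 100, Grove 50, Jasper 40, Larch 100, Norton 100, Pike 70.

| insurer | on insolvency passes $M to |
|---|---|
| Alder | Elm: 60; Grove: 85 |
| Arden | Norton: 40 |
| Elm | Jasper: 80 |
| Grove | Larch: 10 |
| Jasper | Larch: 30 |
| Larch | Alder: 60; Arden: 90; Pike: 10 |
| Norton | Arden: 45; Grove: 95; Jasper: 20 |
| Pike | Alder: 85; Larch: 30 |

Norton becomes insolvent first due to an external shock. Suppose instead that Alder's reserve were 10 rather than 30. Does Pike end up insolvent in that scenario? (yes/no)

With Alder's reserve at 10:
Round 1 — Norton becomes insolvent (initial).
  Arden: +45 → 45 < 100
  Grove: +95 → 95 ≥ 50
  Jasper: +20 → 20 < 40
Round 2 — Grove becomes insolvent.
  Larch: +10 → 10 < 100
No further insolvencies.

no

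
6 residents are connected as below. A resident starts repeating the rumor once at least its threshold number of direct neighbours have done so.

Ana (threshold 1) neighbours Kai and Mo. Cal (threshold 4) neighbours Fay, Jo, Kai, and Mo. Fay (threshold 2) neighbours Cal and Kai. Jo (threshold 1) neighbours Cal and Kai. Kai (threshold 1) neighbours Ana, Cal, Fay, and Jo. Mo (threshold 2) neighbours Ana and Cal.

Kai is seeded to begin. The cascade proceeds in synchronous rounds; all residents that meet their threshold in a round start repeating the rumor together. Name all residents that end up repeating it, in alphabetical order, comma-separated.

Round 1 — Kai starts repeating the rumor (initial).
Round 2 — checking thresholds:
  Ana: 1 of 2 neighbours ≥ 1, starts repeating the rumor.
  Cal: 1 of 4 neighbours < 4, holds.
  Fay: 1 of 2 neighbours < 2, holds.
  Jo: 1 of 2 neighbours ≥ 1, starts repeating the rumor.
Round 3 — no new spreads; cascade stops.

Ana, Jo, Kai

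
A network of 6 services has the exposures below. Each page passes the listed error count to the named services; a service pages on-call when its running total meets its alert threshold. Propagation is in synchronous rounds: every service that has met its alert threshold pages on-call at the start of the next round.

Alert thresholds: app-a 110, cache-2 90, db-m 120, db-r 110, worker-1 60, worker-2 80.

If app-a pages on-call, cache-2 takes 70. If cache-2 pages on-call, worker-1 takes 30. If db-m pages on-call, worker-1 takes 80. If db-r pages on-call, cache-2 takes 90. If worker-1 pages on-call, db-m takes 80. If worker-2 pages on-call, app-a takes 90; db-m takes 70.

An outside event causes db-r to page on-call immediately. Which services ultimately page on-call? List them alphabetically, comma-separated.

cache-2, db-r

Round 1 — db-r pages on-call (initial).
  cache-2: +90 → 90 ≥ 90
Round 2 — cache-2 pages on-call.
  worker-1: +30 → 30 < 60
No further pages.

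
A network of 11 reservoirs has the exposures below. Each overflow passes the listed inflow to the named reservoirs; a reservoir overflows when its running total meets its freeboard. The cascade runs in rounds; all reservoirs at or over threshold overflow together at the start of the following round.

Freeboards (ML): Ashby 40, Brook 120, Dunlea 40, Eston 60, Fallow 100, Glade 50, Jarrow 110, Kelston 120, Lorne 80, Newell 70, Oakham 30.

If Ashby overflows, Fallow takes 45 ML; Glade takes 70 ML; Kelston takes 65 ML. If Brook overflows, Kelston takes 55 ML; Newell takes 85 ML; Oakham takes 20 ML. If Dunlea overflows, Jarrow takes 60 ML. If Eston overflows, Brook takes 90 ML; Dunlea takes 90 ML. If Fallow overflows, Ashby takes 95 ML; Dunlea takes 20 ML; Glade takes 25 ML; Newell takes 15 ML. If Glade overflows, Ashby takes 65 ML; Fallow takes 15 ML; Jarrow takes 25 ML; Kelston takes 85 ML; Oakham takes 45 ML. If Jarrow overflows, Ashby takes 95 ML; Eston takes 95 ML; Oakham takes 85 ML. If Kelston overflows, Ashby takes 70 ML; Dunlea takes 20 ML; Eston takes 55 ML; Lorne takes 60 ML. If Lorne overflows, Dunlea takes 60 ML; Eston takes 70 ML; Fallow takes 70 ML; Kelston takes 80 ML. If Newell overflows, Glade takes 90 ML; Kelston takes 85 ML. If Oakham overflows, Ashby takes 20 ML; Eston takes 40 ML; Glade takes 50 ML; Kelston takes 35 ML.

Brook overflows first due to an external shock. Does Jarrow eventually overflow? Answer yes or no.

no

Round 1 — Brook overflows (initial).
  Kelston: +55 → 55 < 120
  Newell: +85 → 85 ≥ 70
  Oakham: +20 → 20 < 30
Round 2 — Newell overflows.
  Glade: +90 → 90 ≥ 50
  Kelston: +85 → 140 ≥ 120
Round 3 — Glade, Kelston overflow.
  Ashby: +65+70 → 135 ≥ 40
  Dunlea: +20 → 20 < 40
  Eston: +55 → 55 < 60
  Fallow: +15 → 15 < 100
  Jarrow: +25 → 25 < 110
  Lorne: +60 → 60 < 80
  Oakham: +45 → 65 ≥ 30
Round 4 — Ashby, Oakham overflow.
  Eston: +40 → 95 ≥ 60
  Fallow: +45 → 60 < 100
Round 5 — Eston overflows.
  Dunlea: +90 → 110 ≥ 40
Round 6 — Dunlea overflows.
  Jarrow: +60 → 85 < 110
No further overflows.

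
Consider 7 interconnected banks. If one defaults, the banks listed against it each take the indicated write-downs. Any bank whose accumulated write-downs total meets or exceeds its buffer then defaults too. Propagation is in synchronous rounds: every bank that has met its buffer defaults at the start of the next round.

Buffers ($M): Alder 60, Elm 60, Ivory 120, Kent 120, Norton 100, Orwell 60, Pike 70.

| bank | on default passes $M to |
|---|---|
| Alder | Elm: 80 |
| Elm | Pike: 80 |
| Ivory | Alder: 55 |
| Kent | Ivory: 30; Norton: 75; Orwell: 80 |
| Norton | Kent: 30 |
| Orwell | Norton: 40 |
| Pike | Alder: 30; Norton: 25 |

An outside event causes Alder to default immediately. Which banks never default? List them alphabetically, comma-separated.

Round 1 — Alder defaults (initial).
  Elm: +80 → 80 ≥ 60
Round 2 — Elm defaults.
  Pike: +80 → 80 ≥ 70
Round 3 — Pike defaults.
  Norton: +25 → 25 < 100
No further defaults.

Ivory, Kent, Norton, Orwell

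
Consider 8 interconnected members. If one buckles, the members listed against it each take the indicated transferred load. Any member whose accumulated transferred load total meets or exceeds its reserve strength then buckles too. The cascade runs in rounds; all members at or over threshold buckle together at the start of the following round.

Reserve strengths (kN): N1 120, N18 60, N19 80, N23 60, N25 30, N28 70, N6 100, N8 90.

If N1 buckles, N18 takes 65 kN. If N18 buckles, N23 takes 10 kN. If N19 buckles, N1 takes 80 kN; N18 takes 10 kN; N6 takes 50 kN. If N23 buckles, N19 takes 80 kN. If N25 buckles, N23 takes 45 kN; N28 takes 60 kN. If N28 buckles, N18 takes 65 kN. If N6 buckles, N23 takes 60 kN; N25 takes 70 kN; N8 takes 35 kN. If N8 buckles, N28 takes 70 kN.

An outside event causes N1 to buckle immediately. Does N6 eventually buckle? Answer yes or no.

no

Round 1 — N1 buckles (initial).
  N18: +65 → 65 ≥ 60
Round 2 — N18 buckles.
  N23: +10 → 10 < 60
No further bucklings.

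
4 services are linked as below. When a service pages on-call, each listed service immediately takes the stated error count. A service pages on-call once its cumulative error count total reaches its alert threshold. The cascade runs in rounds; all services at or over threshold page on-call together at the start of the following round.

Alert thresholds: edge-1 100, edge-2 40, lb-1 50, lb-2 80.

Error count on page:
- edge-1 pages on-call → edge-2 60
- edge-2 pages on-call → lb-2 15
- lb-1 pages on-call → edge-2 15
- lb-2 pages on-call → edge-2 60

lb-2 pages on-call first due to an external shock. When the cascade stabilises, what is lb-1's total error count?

0

Round 1 — lb-2 pages on-call (initial).
  edge-2: +60 → 60 ≥ 40
Round 2 — edge-2 pages on-call.
No further pages.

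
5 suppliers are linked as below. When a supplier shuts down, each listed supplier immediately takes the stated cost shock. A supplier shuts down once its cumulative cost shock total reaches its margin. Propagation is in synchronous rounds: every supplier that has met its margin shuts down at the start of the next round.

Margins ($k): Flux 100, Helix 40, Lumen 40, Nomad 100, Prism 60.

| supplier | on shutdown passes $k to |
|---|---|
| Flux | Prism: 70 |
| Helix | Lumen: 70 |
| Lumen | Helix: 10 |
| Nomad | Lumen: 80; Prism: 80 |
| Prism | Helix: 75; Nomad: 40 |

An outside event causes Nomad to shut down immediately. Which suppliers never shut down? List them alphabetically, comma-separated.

Flux

Round 1 — Nomad shuts down (initial).
  Lumen: +80 → 80 ≥ 40
  Prism: +80 → 80 ≥ 60
Round 2 — Lumen, Prism shut down.
  Helix: +10+75 → 85 ≥ 40
Round 3 — Helix shuts down.
No further shutdowns.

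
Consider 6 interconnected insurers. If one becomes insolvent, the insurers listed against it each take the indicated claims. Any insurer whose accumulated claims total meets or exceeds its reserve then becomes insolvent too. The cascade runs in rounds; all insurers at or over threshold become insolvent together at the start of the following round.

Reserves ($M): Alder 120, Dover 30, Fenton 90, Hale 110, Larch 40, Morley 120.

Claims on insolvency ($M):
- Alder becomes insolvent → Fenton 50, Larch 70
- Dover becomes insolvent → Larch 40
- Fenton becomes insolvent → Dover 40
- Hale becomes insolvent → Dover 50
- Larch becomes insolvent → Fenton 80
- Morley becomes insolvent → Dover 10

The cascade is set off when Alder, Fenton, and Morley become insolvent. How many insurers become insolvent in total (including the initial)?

Round 1 — Alder, Fenton, Morley become insolvent (initial).
  Dover: +40+10 → 50 ≥ 30
  Larch: +70 → 70 ≥ 40
Round 2 — Dover, Larch become insolvent.
No further insolvencies.

5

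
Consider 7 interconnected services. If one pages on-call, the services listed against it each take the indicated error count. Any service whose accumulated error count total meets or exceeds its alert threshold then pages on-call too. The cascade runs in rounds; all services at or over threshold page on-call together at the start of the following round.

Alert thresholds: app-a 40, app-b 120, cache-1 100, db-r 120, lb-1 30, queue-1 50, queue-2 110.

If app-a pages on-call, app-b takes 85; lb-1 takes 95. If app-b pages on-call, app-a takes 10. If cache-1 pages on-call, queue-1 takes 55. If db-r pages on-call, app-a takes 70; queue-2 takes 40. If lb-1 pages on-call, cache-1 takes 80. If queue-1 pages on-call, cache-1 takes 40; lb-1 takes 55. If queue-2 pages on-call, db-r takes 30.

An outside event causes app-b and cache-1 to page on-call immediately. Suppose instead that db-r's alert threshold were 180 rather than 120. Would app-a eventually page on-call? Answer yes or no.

no

With db-r's alert threshold at 180:
Round 1 — app-b, cache-1 page on-call (initial).
  app-a: +10 → 10 < 40
  queue-1: +55 → 55 ≥ 50
Round 2 — queue-1 pages on-call.
  lb-1: +55 → 55 ≥ 30
Round 3 — lb-1 pages on-call.
No further pages.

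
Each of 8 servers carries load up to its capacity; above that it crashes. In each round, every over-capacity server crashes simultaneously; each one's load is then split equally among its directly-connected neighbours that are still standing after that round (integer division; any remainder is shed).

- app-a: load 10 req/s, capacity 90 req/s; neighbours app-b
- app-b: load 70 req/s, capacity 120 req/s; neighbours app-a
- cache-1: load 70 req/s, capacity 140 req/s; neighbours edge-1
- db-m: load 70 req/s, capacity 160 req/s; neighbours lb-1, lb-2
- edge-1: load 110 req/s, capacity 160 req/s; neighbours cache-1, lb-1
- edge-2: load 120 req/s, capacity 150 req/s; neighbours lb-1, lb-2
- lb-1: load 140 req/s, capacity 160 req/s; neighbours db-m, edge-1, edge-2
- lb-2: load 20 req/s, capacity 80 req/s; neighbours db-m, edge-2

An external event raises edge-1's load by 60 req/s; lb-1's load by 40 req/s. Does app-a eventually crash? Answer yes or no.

Round 1 — edge-1 at 170 > 160; lb-1 at 180 > 160. edge-1, lb-1 crash.
  edge-1 sheds 170 req/s to cache-1: 170 each.
    cache-1: 70+170 = 240 > 140
  lb-1 sheds 180 req/s to db-m, edge-2: 90 each.
    db-m: 70+90 = 160 ≤ 160
    edge-2: 120+90 = 210 > 150
Round 2 — cache-1, edge-2 crash.
  cache-1 sheds 240 req/s: no online neighbours, lost.
  edge-2 sheds 210 req/s to lb-2: 210 each.
    lb-2: 20+210 = 230 > 80
Round 3 — lb-2 crashes.
  lb-2 sheds 230 req/s to db-m: 230 each.
    db-m: 160+230 = 390 > 160
Round 4 — db-m crashes.
  db-m sheds 390 req/s: no online neighbours, lost.
No further crashes.

no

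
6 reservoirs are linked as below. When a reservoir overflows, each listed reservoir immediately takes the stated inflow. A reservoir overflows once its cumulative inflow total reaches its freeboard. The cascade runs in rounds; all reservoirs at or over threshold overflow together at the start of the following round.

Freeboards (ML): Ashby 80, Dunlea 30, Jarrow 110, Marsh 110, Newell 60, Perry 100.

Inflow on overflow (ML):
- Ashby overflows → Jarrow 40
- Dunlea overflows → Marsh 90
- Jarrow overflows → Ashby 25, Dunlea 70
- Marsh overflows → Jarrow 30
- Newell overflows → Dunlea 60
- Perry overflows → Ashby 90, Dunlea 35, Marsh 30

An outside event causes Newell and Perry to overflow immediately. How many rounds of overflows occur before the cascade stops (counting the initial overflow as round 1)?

Round 1 — Newell, Perry overflow (initial).
  Ashby: +90 → 90 ≥ 80
  Dunlea: +60+35 → 95 ≥ 30
  Marsh: +30 → 30 < 110
Round 2 — Ashby, Dunlea overflow.
  Jarrow: +40 → 40 < 110
  Marsh: +90 → 120 ≥ 110
Round 3 — Marsh overflows.
  Jarrow: +30 → 70 < 110
No further overflows.

3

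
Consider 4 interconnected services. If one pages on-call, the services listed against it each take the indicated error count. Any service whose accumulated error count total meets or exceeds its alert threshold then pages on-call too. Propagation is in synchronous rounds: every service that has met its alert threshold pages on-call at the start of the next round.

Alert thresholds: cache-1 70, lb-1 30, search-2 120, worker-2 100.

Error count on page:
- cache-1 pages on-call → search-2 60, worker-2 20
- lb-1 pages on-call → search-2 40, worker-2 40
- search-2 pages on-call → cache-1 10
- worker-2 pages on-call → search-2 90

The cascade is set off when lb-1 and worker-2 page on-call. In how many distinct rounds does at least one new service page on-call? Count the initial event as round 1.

Round 1 — lb-1, worker-2 page on-call (initial).
  search-2: +40+90 → 130 ≥ 120
Round 2 — search-2 pages on-call.
  cache-1: +10 → 10 < 70
No further pages.

2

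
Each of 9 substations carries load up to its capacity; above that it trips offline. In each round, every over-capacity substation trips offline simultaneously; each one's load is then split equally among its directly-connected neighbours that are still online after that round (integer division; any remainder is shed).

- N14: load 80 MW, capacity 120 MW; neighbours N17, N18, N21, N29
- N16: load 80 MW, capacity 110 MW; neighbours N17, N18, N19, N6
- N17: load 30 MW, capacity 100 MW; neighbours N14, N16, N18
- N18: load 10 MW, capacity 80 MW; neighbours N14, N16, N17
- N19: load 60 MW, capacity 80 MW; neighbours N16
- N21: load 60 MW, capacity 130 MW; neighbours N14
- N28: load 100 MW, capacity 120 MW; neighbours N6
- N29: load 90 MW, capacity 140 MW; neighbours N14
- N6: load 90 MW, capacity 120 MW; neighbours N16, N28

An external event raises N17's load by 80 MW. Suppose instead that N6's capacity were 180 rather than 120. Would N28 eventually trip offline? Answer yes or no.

With N6's capacity at 180:
Round 1 — N17 at 110 > 100. N17 trips offline.
  N17 sheds 110 MW to N14, N16, N18: 36 each (2 lost).
    N14: 80+36 = 116 ≤ 120
    N16: 80+36 = 116 > 110
    N18: 10+36 = 46 ≤ 80
Round 2 — N16 trips offline.
  N16 sheds 116 MW to N18, N19, N6: 38 each (2 lost).
    N18: 46+38 = 84 > 80
    N19: 60+38 = 98 > 80
    N6: 90+38 = 128 ≤ 180
Round 3 — N18, N19 trip offline.
  N18 sheds 84 MW to N14: 84 each.
    N14: 116+84 = 200 > 120
  N19 sheds 98 MW: no online neighbours, lost.
Round 4 — N14 trips offline.
  N14 sheds 200 MW to N21, N29: 100 each.
    N21: 60+100 = 160 > 130
    N29: 90+100 = 190 > 140
Round 5 — N21, N29 trip offline.
  N21 sheds 160 MW: no online neighbours, lost.
  N29 sheds 190 MW: no online neighbours, lost.
No further trips.

no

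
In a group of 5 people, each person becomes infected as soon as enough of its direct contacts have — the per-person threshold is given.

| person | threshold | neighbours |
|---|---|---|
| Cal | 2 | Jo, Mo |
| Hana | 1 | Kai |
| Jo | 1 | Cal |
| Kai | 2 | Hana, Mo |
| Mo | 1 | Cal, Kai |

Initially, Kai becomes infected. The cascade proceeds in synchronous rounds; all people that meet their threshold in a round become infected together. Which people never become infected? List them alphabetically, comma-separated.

Round 1 — Kai becomes infected (initial).
Round 2 — checking thresholds:
  Hana: 1 of 1 neighbours ≥ 1, becomes infected.
  Mo: 1 of 2 neighbours ≥ 1, becomes infected.
Round 3 — no new infections; cascade stops.

Cal, Jo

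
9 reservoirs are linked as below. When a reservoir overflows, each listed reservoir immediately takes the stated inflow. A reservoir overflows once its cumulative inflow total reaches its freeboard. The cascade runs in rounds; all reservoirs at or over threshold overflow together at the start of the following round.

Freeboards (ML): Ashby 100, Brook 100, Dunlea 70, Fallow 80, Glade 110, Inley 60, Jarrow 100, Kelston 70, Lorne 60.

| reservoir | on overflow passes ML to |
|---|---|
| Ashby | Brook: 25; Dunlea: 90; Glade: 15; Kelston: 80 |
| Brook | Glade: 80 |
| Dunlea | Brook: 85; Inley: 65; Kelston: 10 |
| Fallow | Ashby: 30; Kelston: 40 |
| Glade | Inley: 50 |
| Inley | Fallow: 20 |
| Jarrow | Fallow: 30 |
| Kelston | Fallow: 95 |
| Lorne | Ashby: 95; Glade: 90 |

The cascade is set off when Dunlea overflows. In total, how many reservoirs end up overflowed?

2

Round 1 — Dunlea overflows (initial).
  Brook: +85 → 85 < 100
  Inley: +65 → 65 ≥ 60
  Kelston: +10 → 10 < 70
Round 2 — Inley overflows.
  Fallow: +20 → 20 < 80
No further overflows.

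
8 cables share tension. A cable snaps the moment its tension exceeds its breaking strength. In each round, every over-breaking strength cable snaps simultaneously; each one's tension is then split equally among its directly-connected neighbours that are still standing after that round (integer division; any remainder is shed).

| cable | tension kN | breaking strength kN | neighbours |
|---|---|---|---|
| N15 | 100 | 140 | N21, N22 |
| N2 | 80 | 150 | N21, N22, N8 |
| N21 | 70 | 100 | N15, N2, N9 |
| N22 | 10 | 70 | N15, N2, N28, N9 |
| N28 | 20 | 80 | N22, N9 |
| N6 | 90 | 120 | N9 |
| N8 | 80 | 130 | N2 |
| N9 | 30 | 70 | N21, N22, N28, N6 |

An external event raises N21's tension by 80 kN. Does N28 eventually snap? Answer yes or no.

Round 1 — N21 at 150 > 100. N21 snaps.
  N21 sheds 150 kN to N15, N2, N9: 50 each.
    N15: 100+50 = 150 > 140
    N2: 80+50 = 130 ≤ 150
    N9: 30+50 = 80 > 70
Round 2 — N15, N9 snap.
  N15 sheds 150 kN to N22: 150 each.
    N22: 10+150 = 160 > 70
  N9 sheds 80 kN to N22, N28, N6: 26 each (2 lost).
    N22: 160+26 = 186 > 70
    N28: 20+26 = 46 ≤ 80
    N6: 90+26 = 116 ≤ 120
Round 3 — N22 snaps.
  N22 sheds 186 kN to N2, N28: 93 each.
    N2: 130+93 = 223 > 150
    N28: 46+93 = 139 > 80
Round 4 — N2, N28 snap.
  N2 sheds 223 kN to N8: 223 each.
    N8: 80+223 = 303 > 130
  N28 sheds 139 kN: no online neighbours, lost.
Round 5 — N8 snaps.
  N8 sheds 303 kN: no online neighbours, lost.
No further breaks.

yes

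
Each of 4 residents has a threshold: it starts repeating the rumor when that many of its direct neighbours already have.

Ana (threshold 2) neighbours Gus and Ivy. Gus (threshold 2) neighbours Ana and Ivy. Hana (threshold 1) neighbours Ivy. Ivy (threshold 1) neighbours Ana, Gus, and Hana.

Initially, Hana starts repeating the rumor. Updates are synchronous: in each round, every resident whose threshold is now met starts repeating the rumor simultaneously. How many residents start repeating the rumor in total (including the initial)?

Round 1 — Hana starts repeating the rumor (initial).
Round 2 — checking thresholds:
  Ivy: 1 of 3 neighbours ≥ 1, starts repeating the rumor.
Round 3 — no new spreads; cascade stops.

2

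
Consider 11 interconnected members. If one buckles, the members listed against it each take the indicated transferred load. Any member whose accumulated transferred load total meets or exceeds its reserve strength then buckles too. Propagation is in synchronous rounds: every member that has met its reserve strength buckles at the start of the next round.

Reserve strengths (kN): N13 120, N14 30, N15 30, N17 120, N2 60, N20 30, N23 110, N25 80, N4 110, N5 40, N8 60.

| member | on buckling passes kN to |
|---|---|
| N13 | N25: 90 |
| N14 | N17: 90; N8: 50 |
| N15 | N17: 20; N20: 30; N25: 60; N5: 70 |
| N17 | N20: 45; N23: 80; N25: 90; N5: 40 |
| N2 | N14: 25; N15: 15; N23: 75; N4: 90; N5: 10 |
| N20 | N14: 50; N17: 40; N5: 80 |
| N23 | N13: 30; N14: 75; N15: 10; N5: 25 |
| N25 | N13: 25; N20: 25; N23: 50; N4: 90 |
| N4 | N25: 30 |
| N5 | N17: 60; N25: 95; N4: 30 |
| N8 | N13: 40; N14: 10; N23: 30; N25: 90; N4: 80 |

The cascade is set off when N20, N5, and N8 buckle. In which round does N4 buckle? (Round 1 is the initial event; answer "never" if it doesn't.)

2

Round 1 — N20, N5, N8 buckle (initial).
  N13: +40 → 40 < 120
  N14: +50+10 → 60 ≥ 30
  N17: +40+60 → 100 < 120
  N23: +30 → 30 < 110
  N25: +95+90 → 185 ≥ 80
  N4: +30+80 → 110 ≥ 110
Round 2 — N14, N25, N4 buckle.
  N13: +25 → 65 < 120
  N17: +90 → 190 ≥ 120
  N23: +50 → 80 < 110
Round 3 — N17 buckles.
  N23: +80 → 160 ≥ 110
Round 4 — N23 buckles.
  N13: +30 → 95 < 120
  N15: +10 → 10 < 30
No further bucklings.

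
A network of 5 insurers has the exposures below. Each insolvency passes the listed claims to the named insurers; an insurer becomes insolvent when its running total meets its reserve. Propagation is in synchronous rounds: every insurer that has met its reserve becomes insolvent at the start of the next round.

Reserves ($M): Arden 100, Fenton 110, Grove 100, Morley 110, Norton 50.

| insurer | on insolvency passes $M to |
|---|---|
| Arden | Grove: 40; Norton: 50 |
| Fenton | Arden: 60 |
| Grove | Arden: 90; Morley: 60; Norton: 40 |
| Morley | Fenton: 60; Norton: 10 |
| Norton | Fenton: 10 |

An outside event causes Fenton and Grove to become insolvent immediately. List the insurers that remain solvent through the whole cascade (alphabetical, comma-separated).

Round 1 — Fenton, Grove become insolvent (initial).
  Arden: +60+90 → 150 ≥ 100
  Morley: +60 → 60 < 110
  Norton: +40 → 40 < 50
Round 2 — Arden becomes insolvent.
  Norton: +50 → 90 ≥ 50
Round 3 — Norton becomes insolvent.
No further insolvencies.

Morley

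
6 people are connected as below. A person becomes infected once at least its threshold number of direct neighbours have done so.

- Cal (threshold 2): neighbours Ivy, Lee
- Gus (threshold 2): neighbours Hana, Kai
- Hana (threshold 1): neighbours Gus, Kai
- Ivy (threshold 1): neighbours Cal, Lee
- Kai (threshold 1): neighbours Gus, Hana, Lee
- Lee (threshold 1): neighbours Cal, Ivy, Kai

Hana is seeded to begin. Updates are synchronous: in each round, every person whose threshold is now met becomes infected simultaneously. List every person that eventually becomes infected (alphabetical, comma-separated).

Round 1 — Hana becomes infected (initial).
Round 2 — checking thresholds:
  Gus: 1 of 2 neighbours < 2, below threshold.
  Kai: 1 of 3 neighbours ≥ 1, becomes infected.
Round 3 — checking thresholds:
  Gus: 2 of 2 neighbours ≥ 2, becomes infected.
  Lee: 1 of 3 neighbours ≥ 1, becomes infected.
Round 4 — checking thresholds:
  Cal: 1 of 2 neighbours < 2, below threshold.
  Ivy: 1 of 2 neighbours ≥ 1, becomes infected.
Round 5 — checking thresholds:
  Cal: 2 of 2 neighbours ≥ 2, becomes infected.
Round 6 — no new infections; cascade stops.

Cal, Gus, Hana, Ivy, Kai, Lee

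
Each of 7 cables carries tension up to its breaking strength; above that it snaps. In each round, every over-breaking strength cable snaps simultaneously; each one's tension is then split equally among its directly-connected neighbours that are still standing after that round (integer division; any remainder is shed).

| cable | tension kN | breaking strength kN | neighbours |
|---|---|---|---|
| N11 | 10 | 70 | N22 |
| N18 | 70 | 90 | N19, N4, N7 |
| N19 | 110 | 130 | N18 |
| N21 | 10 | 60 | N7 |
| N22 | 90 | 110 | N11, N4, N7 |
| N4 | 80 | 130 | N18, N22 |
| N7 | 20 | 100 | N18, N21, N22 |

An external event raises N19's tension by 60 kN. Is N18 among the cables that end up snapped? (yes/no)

Round 1 — N19 at 170 > 130. N19 snaps.
  N19 sheds 170 kN to N18: 170 each.
    N18: 70+170 = 240 > 90
Round 2 — N18 snaps.
  N18 sheds 240 kN to N4, N7: 120 each.
    N4: 80+120 = 200 > 130
    N7: 20+120 = 140 > 100
Round 3 — N4, N7 snap.
  N4 sheds 200 kN to N22: 200 each.
    N22: 90+200 = 290 > 110
  N7 sheds 140 kN to N21, N22: 70 each.
    N21: 10+70 = 80 > 60
    N22: 290+70 = 360 > 110
Round 4 — N21, N22 snap.
  N21 sheds 80 kN: no online neighbours, lost.
  N22 sheds 360 kN to N11: 360 each.
    N11: 10+360 = 370 > 70
Round 5 — N11 snaps.
  N11 sheds 370 kN: no online neighbours, lost.
No further breaks.

yes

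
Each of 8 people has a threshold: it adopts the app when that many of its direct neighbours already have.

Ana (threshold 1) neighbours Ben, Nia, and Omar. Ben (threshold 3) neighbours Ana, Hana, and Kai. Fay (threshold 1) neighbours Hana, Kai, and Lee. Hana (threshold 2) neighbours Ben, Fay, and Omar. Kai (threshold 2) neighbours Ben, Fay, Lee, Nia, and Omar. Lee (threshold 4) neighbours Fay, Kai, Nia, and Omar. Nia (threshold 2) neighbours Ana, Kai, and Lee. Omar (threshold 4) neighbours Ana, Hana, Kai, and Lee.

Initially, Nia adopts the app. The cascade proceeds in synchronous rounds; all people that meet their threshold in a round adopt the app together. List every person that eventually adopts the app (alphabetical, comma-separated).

Ana, Nia

Round 1 — Nia adopts the app (initial).
Round 2 — checking thresholds:
  Ana: 1 of 3 neighbours ≥ 1, adopts the app.
  Kai: 1 of 5 neighbours < 2, below threshold.
  Lee: 1 of 4 neighbours < 4, below threshold.
Round 3 — no new adoptions; cascade stops.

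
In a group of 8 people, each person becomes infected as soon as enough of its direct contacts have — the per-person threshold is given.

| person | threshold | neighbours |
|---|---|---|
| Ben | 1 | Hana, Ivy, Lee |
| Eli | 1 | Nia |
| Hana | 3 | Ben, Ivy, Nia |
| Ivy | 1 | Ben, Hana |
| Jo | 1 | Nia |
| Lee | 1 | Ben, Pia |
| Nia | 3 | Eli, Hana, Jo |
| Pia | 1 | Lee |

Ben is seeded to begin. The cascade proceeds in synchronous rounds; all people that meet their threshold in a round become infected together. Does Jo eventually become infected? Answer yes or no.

Round 1 — Ben becomes infected (initial).
Round 2 — checking thresholds:
  Hana: 1 of 3 neighbours < 3, holds.
  Ivy: 1 of 2 neighbours ≥ 1, becomes infected.
  Lee: 1 of 2 neighbours ≥ 1, becomes infected.
Round 3 — checking thresholds:
  Hana: 2 of 3 neighbours < 3, holds.
  Pia: 1 of 1 neighbours ≥ 1, becomes infected.
Round 4 — no new infections; cascade stops.

no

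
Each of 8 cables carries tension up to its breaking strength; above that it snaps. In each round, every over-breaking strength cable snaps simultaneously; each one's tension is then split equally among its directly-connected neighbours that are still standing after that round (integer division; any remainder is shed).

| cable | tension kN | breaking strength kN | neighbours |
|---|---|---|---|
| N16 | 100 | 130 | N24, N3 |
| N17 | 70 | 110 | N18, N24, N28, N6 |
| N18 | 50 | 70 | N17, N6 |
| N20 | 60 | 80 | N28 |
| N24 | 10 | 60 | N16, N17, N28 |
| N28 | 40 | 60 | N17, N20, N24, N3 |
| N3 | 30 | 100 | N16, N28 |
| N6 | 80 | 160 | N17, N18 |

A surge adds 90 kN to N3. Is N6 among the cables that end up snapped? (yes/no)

yes

Round 1 — N3 at 120 > 100. N3 snaps.
  N3 sheds 120 kN to N16, N28: 60 each.
    N16: 100+60 = 160 > 130
    N28: 40+60 = 100 > 60
Round 2 — N16, N28 snap.
  N16 sheds 160 kN to N24: 160 each.
    N24: 10+160 = 170 > 60
  N28 sheds 100 kN to N17, N20, N24: 33 each (1 lost).
    N17: 70+33 = 103 ≤ 110
    N20: 60+33 = 93 > 80
    N24: 170+33 = 203 > 60
Round 3 — N20, N24 snap.
  N20 sheds 93 kN: no online neighbours, lost.
  N24 sheds 203 kN to N17: 203 each.
    N17: 103+203 = 306 > 110
Round 4 — N17 snaps.
  N17 sheds 306 kN to N18, N6: 153 each.
    N18: 50+153 = 203 > 70
    N6: 80+153 = 233 > 160
Round 5 — N18, N6 snap.
  N18 sheds 203 kN: no online neighbours, lost.
  N6 sheds 233 kN: no online neighbours, lost.
No further breaks.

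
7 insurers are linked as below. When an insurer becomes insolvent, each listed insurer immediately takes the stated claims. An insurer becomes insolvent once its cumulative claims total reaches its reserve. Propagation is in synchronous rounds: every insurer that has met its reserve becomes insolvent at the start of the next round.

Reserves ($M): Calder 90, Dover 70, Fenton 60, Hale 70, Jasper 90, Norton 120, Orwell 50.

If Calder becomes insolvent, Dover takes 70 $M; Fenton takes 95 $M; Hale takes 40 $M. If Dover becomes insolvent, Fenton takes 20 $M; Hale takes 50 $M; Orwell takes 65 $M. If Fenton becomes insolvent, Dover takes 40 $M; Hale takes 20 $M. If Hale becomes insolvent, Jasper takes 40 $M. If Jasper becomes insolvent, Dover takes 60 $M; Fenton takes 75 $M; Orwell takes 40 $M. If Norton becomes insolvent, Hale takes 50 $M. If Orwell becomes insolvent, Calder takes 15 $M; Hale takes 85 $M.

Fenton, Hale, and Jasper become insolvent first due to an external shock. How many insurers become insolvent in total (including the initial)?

Round 1 — Fenton, Hale, Jasper become insolvent (initial).
  Dover: +40+60 → 100 ≥ 70
  Orwell: +40 → 40 < 50
Round 2 — Dover becomes insolvent.
  Orwell: +65 → 105 ≥ 50
Round 3 — Orwell becomes insolvent.
  Calder: +15 → 15 < 90
No further insolvencies.

5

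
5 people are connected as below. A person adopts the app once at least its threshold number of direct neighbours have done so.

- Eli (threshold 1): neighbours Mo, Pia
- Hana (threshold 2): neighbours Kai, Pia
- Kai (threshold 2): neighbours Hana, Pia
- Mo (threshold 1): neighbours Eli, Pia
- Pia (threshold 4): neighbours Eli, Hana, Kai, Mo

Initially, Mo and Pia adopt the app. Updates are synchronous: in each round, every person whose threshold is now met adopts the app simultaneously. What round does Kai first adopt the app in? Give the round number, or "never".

never

Round 1 — Mo, Pia adopt the app (initial).
Round 2 — checking thresholds:
  Eli: 2 of 2 neighbours ≥ 1, adopts the app.
  Hana: 1 of 2 neighbours < 2, below threshold.
  Kai: 1 of 2 neighbours < 2, below threshold.
Round 3 — no new adoptions; cascade stops.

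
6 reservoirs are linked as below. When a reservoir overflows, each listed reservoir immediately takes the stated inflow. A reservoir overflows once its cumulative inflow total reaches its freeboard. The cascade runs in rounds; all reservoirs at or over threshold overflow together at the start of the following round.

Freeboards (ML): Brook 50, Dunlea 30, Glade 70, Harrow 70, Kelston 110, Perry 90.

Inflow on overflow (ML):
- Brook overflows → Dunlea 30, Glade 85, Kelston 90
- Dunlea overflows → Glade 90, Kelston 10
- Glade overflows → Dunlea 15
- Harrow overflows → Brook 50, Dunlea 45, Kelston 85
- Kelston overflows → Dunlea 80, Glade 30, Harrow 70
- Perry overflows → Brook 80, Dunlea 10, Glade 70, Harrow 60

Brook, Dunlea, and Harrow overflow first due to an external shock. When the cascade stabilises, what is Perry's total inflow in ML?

0

Round 1 — Brook, Dunlea, Harrow overflow (initial).
  Glade: +85+90 → 175 ≥ 70
  Kelston: +90+10+85 → 185 ≥ 110
Round 2 — Glade, Kelston overflow.
No further overflows.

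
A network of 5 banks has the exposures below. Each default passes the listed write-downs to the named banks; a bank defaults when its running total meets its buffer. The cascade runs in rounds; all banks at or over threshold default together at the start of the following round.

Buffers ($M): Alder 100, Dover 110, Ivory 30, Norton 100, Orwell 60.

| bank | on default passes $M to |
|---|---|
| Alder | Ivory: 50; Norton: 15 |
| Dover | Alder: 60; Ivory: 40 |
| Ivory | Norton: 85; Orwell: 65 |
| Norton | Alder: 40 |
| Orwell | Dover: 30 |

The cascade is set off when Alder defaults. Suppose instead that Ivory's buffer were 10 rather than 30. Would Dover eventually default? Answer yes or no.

no

With Ivory's buffer at 10:
Round 1 — Alder defaults (initial).
  Ivory: +50 → 50 ≥ 10
  Norton: +15 → 15 < 100
Round 2 — Ivory defaults.
  Norton: +85 → 100 ≥ 100
  Orwell: +65 → 65 ≥ 60
Round 3 — Norton, Orwell default.
  Dover: +30 → 30 < 110
No further defaults.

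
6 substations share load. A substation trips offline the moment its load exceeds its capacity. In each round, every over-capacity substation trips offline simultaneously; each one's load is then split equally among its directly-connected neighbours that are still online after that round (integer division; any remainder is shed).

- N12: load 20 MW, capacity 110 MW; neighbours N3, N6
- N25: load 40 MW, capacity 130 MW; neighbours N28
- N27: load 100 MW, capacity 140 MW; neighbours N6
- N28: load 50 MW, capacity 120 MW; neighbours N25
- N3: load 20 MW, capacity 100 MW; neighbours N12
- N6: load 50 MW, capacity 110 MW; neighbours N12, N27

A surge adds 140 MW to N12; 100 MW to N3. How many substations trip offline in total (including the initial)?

Round 1 — N12 at 160 > 110; N3 at 120 > 100. N12, N3 trip offline.
  N12 sheds 160 MW to N6: 160 each.
    N6: 50+160 = 210 > 110
  N3 sheds 120 MW: no online neighbours, lost.
Round 2 — N6 trips offline.
  N6 sheds 210 MW to N27: 210 each.
    N27: 100+210 = 310 > 140
Round 3 — N27 trips offline.
  N27 sheds 310 MW: no online neighbours, lost.
No further trips.

4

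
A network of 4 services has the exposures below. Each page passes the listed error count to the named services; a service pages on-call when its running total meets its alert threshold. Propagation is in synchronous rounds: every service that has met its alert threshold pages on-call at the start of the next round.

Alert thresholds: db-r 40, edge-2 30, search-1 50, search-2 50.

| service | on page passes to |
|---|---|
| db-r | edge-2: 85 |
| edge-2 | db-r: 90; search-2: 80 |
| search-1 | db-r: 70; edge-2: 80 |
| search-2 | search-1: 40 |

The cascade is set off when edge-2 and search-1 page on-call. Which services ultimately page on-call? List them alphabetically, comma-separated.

db-r, edge-2, search-1, search-2

Round 1 — edge-2, search-1 page on-call (initial).
  db-r: +90+70 → 160 ≥ 40
  search-2: +80 → 80 ≥ 50
Round 2 — db-r, search-2 page on-call.
No further pages.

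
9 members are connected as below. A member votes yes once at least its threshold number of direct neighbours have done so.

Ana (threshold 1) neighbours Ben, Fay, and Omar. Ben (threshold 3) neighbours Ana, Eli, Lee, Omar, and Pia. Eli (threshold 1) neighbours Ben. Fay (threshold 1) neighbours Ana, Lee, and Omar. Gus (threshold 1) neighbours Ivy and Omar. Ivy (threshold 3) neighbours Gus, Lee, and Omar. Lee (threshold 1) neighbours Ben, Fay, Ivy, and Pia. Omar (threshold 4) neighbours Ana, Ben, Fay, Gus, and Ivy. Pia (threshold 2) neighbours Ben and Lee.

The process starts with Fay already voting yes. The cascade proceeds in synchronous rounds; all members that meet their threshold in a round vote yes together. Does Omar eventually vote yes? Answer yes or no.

Round 1 — Fay votes yes (initial).
Round 2 — checking thresholds:
  Ana: 1 of 3 neighbours ≥ 1, votes yes.
  Lee: 1 of 4 neighbours ≥ 1, votes yes.
  Omar: 1 of 5 neighbours < 4, not yet.
Round 3 — no new yes votes; cascade stops.

no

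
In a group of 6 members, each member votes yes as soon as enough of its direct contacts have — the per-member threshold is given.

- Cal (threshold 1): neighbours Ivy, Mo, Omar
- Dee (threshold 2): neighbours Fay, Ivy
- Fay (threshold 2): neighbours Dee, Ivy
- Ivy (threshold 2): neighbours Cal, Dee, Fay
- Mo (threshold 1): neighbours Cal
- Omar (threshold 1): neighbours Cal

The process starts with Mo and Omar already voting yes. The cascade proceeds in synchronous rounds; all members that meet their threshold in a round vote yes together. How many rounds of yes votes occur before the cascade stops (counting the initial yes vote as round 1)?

2

Round 1 — Mo, Omar vote yes (initial).
Round 2 — checking thresholds:
  Cal: 2 of 3 neighbours ≥ 1, votes yes.
Round 3 — no new yes votes; cascade stops.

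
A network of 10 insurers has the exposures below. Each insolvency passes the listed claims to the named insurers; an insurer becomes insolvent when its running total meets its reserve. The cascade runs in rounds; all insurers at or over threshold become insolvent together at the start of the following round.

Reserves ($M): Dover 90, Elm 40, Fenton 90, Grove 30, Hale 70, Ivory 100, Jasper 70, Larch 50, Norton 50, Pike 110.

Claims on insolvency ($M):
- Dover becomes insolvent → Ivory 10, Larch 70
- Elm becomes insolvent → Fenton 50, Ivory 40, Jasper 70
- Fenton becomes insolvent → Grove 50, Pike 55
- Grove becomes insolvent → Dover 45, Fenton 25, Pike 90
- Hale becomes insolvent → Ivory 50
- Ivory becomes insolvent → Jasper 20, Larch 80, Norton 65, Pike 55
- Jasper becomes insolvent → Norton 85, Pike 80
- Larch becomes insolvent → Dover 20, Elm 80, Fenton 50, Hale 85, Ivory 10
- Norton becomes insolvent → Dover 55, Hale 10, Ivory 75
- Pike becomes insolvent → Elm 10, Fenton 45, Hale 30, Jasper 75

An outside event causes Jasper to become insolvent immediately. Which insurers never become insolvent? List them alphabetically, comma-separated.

Dover, Elm, Fenton, Grove, Hale, Ivory, Larch, Pike

Round 1 — Jasper becomes insolvent (initial).
  Norton: +85 → 85 ≥ 50
  Pike: +80 → 80 < 110
Round 2 — Norton becomes insolvent.
  Dover: +55 → 55 < 90
  Hale: +10 → 10 < 70
  Ivory: +75 → 75 < 100
No further insolvencies.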